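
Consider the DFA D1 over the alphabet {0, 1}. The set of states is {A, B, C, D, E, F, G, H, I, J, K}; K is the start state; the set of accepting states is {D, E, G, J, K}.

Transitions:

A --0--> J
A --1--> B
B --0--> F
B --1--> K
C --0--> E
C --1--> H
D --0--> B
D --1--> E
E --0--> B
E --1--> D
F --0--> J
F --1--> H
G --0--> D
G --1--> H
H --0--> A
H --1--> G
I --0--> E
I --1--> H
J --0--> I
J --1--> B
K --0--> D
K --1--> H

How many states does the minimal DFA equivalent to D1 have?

6

Reachable states from the start: {A,B,D,E,F,G,H,I,J,K}. Unreachable: {C} — drop them.
Initial partition by acceptance: {D,E,G,J,K} | {A,B,F,H,I}.
Refine {D,E,G,J,K} on symbol 0: members go to different blocks, giving {D,E,J} and {G,K}.
Refine {D,E,J} on symbol 1: members go to different blocks, giving {D,E} and {J}.
Split {A,B,F,H,I} by δ(·,0) → {A,F} and {B,H} and {I}.
No further refinement is possible. Final partition (6 blocks): {D,E} | {A,F} | {G,K} | {J} | {B,H} | {I}.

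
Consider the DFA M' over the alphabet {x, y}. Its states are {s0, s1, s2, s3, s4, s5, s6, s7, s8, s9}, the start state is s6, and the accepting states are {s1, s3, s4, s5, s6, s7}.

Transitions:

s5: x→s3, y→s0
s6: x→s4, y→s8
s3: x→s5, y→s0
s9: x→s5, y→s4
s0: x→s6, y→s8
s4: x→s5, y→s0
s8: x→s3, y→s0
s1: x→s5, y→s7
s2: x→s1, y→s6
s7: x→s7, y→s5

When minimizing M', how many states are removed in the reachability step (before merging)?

Starting at s6 and following transitions, the reachable set is {s0, s3, s4, s5, s6, s8}. That leaves s1, s2, s7, s9 unreachable — 4 in total.

4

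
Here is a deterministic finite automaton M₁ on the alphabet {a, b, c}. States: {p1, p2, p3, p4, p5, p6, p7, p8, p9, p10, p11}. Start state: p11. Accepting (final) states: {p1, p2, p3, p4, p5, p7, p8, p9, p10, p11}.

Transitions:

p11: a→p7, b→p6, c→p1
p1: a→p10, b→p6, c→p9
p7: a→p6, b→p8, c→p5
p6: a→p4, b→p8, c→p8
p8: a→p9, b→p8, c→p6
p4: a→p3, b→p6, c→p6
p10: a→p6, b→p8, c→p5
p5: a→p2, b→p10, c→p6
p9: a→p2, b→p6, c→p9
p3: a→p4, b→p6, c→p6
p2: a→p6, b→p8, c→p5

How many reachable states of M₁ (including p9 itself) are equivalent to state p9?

3

P0 = {p1,p2,p3,p4,p5,p7,p8,p9,p10,p11} | {p6}.
On input a, block {p1,p2,p3,p4,p5,p7,p8,p9,p10,p11} splits into {p1,p3,p4,p5,p8,p9,p11} and {p2,p7,p10}.
On input a, block {p1,p3,p4,p5,p8,p9,p11} splits into {p1,p5,p9,p11} and {p3,p4,p8}.
Split {p1,p5,p9,p11} by δ(·,b) → {p1,p9,p11} and {p5}.
On input a, block {p3,p4,p8} splits into {p3,p4} and {p8}.
Stable partition: {p1,p9,p11} | {p6} | {p2,p7,p10} | {p3,p4} | {p5} | {p8} — 6 equivalence classes.
State p9 belongs to the block {p1,p9,p11}, which has 3 states.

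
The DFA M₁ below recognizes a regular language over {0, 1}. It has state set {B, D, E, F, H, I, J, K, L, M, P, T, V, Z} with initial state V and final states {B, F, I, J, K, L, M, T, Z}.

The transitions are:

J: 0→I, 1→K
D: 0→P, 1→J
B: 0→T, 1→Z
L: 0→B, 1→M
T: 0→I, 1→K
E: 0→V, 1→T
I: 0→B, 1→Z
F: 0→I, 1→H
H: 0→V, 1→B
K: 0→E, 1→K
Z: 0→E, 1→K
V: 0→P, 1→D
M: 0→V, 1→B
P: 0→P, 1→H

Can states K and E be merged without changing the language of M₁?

No

Reachable states from the start: {B,D,E,H,I,J,K,P,T,V,Z}. Unreachable: {F,L,M} — drop them.
Initial partition by acceptance: {B,I,J,K,T,Z} | {D,E,H,P,V}.
On input 0, block {B,I,J,K,T,Z} splits into {B,I,J,T} and {K,Z}.
Split {D,E,H,P,V} by δ(·,1) → {D,E,H} and {P,V}.
No further refinement is possible. Final partition (4 blocks): {B,I,J,T} | {D,E,H} | {K,Z} | {P,V}.
K and E end up in different blocks, so they are distinguishable. For instance, the string 'ε' is accepted from only K.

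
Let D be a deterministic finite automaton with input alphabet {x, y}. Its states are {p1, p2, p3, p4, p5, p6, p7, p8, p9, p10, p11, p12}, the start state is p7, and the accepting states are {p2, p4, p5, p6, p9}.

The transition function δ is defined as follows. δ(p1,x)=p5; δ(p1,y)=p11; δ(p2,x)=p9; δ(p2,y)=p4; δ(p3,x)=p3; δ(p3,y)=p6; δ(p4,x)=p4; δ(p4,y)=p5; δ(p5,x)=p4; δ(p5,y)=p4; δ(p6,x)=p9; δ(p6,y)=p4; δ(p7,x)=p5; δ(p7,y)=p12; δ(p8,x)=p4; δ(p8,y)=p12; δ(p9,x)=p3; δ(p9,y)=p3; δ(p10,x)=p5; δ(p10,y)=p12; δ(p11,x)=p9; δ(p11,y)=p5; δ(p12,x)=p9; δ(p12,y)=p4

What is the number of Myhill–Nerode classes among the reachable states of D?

6

Reachable states from the start: {p3,p4,p5,p6,p7,p9,p12}. Unreachable: {p1,p2,p8,p10,p11} — drop them.
P0 = {p4,p5,p6,p9} | {p3,p7,p12}.
Split {p4,p5,p6,p9} by δ(·,x) → {p4,p5,p6} and {p9}.
Split {p4,p5,p6} by δ(·,x) → {p4,p5} and {p6}.
Split {p3,p7,p12} by δ(·,x) → {p3} and {p7} and {p12}.
Stable partition: {p4,p5} | {p3} | {p9} | {p6} | {p7} | {p12} — 6 equivalence classes.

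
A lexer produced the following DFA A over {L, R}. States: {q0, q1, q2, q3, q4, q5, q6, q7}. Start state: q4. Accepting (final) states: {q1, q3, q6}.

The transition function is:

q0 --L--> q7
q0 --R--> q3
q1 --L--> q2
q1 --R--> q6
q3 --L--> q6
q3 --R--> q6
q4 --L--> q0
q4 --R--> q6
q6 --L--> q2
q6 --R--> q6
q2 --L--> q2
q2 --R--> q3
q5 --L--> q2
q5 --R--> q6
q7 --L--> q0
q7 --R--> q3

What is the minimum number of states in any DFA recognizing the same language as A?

Reachable states from the start: {q0,q2,q3,q4,q6,q7}. Unreachable: {q1,q5} — drop them.
Start with accepting vs non-accepting: {q3,q6} | {q0,q2,q4,q7}.
On input L, block {q3,q6} splits into {q3} and {q6}.
Split {q0,q2,q4,q7} by δ(·,R) → {q0,q2,q7} and {q4}.
No further refinement is possible. Final partition (4 blocks): {q3} | {q0,q2,q7} | {q6} | {q4}.

4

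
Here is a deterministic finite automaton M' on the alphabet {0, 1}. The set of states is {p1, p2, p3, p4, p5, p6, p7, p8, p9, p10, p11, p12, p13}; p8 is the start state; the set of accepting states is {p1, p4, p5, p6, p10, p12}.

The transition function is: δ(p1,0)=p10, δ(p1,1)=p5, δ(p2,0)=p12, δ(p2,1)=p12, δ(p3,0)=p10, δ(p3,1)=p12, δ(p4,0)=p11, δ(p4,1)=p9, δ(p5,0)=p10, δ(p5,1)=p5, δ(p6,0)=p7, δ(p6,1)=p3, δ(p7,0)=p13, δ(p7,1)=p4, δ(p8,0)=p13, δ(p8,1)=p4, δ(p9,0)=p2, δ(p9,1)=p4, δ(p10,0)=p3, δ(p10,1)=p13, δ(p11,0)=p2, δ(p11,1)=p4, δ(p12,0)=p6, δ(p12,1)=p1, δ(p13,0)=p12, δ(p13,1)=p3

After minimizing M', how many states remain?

Initial partition by acceptance: {p1,p4,p5,p6,p10,p12} | {p2,p3,p7,p8,p9,p11,p13}.
Split {p1,p4,p5,p6,p10,p12} by δ(·,0) → {p1,p5,p12} and {p4,p6,p10}.
Split {p2,p3,p7,p8,p9,p11,p13} by δ(·,0) → {p7,p8,p9,p11} and {p2,p13} and {p3}.
Refine {p4,p6,p10} on symbol 0: members go to different blocks, giving {p4,p6} and {p10}.
Refine {p1,p5,p12} on symbol 0: members go to different blocks, giving {p1,p5} and {p12}.
Split {p4,p6} by δ(·,1) → {p4} and {p6}.
On input 1, block {p2,p13} splits into {p2} and {p13}.
On input 0, block {p7,p8,p9,p11} splits into {p7,p8} and {p9,p11}.
No further refinement is possible. Final partition (10 blocks): {p1,p5} | {p7,p8} | {p4} | {p2} | {p3} | {p10} | {p12} | {p6} | {p13} | {p9,p11}.

10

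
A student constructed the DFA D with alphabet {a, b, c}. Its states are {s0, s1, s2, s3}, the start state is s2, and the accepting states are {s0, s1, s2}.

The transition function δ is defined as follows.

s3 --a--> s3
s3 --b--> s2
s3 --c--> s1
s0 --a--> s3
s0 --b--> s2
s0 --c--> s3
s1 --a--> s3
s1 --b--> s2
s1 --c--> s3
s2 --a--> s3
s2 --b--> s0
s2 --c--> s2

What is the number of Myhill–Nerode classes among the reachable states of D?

All states are reachable from the start state.
Initial partition by acceptance: {s0,s1,s2} | {s3}.
Split {s0,s1,s2} by δ(·,c) → {s0,s1} and {s2}.
Stable partition: {s0,s1} | {s3} | {s2} — 3 equivalence classes.

3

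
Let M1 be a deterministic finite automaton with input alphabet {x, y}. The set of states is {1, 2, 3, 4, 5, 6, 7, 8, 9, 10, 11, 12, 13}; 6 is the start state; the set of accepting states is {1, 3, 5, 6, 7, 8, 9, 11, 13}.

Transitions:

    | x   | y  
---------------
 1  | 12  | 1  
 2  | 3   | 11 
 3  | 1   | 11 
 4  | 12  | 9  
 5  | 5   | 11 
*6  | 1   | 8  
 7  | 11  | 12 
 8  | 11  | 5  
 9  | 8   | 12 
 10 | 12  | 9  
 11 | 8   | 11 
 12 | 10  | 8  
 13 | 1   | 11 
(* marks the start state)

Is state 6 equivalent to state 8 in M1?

No

Reachable states from the start: {1,5,6,8,9,10,11,12}. Unreachable: {2,3,4,7,13} — drop them.
P0 = {1,5,6,8,9,11} | {10,12}.
On input x, block {1,5,6,8,9,11} splits into {5,6,8,9,11} and {1}.
Refine {5,6,8,9,11} on symbol x: members go to different blocks, giving {5,8,9,11} and {6}.
Split {5,8,9,11} by δ(·,y) → {5,8,11} and {9}.
Split {10,12} by δ(·,y) → {10} and {12}.
No further refinement is possible. Final partition (6 blocks): {5,8,11} | {10} | {1} | {6} | {9} | {12}.
6 and 8 end up in different blocks, so they are distinguishable. For instance, the string 'xx' is accepted from only 8.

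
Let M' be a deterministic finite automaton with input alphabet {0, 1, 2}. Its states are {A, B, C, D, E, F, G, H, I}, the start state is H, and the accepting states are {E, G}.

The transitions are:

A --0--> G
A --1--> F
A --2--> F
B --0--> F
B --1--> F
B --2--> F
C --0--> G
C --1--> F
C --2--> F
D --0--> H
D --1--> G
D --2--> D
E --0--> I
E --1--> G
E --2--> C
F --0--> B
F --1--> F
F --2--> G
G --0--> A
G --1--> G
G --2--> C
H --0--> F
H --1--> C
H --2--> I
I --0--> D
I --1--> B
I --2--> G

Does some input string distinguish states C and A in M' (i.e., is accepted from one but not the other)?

Reachable states from the start: {A,B,C,D,F,G,H,I}. Unreachable: {E} — drop them.
Initial partition by acceptance: {G} | {A,B,C,D,F,H,I}.
Split {A,B,C,D,F,H,I} by δ(·,0) → {B,D,F,H,I} and {A,C}.
Refine {B,D,F,H,I} on symbol 1: members go to different blocks, giving {B,F,I} and {D} and {H}.
Split {B,F,I} by δ(·,0) → {B,F} and {I}.
On input 2, block {B,F} splits into {B} and {F}.
Stable partition: {G} | {B} | {A,C} | {D} | {H} | {I} | {F} — 7 equivalence classes.
C and A lie in the same block of the stable partition, so they are equivalent — no string distinguishes them.

No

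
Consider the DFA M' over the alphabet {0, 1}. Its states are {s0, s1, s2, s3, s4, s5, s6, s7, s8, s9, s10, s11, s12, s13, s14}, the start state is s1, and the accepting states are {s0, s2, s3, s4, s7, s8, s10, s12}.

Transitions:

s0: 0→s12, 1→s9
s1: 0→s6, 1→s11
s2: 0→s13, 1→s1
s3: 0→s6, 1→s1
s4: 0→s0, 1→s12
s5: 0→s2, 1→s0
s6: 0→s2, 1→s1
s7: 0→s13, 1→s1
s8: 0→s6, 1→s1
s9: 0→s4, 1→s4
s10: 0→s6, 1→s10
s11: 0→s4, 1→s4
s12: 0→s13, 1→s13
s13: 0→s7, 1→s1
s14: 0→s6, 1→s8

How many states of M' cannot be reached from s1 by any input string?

5

Starting at s1 and following transitions, the reachable set is {s0, s1, s2, s4, s6, s7, s9, s11, s12, s13}. That leaves s3, s5, s8, s10, s14 unreachable — 5 in total.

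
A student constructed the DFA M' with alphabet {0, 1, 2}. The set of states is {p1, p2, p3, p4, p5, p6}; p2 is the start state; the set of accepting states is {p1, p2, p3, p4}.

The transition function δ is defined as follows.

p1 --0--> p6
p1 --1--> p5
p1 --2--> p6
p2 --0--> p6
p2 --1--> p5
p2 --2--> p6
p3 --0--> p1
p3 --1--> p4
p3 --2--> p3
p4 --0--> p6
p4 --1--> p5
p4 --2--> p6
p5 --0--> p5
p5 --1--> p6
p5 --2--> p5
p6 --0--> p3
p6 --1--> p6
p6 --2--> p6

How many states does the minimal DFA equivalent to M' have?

4

Every state is reachable, so we keep all 6.
Initial partition by acceptance: {p1,p2,p3,p4} | {p5,p6}.
On input 0, block {p1,p2,p3,p4} splits into {p1,p2,p4} and {p3}.
On input 0, block {p5,p6} splits into {p5} and {p6}.
The partition is now stable with 4 blocks: {p1,p2,p4} | {p5} | {p3} | {p6}.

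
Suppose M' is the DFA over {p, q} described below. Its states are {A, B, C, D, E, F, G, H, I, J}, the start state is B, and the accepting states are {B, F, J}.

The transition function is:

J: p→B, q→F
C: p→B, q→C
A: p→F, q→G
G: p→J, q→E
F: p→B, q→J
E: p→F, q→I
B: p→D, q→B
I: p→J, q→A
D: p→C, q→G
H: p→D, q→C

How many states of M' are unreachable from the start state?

Starting at B and following transitions, the reachable set is {A, B, C, D, E, F, G, I, J}. That leaves H unreachable — 1 in total.

1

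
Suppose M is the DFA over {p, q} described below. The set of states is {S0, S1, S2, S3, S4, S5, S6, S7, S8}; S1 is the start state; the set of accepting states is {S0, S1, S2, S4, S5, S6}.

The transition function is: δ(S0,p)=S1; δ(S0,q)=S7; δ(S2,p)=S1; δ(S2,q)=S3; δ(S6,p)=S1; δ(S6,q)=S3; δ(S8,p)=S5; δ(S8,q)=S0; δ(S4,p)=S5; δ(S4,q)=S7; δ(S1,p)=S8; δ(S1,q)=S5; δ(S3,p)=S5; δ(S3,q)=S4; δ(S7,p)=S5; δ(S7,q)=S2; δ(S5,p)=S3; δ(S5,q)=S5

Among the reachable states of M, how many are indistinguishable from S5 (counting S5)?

2

Reachable states from the start: {S0,S1,S2,S3,S4,S5,S7,S8}. Unreachable: {S6} — drop them.
P0 = {S0,S1,S2,S4,S5} | {S3,S7,S8}.
Split {S0,S1,S2,S4,S5} by δ(·,p) → {S0,S2,S4} and {S1,S5}.
Stable partition: {S0,S2,S4} | {S3,S7,S8} | {S1,S5} — 3 equivalence classes.
State S5 belongs to the block {S1,S5}, which has 2 states.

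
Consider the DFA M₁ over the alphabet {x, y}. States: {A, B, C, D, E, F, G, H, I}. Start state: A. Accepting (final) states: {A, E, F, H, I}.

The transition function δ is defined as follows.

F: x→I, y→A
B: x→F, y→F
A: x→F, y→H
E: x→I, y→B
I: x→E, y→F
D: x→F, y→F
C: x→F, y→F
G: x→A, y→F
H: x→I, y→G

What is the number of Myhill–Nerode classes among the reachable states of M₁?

First remove the unreachable states {C,D}; 7 states remain.
P0 = {A,E,F,H,I} | {B,G}.
Refine {A,E,F,H,I} on symbol y: members go to different blocks, giving {A,F,I} and {E,H}.
On input x, block {A,F,I} splits into {A,F} and {I}.
Refine {A,F} on symbol x: members go to different blocks, giving {A} and {F}.
Refine {B,G} on symbol x: members go to different blocks, giving {B} and {G}.
Split {E,H} by δ(·,y) → {E} and {H}.
No further refinement is possible. Final partition (7 blocks): {A} | {B} | {E} | {I} | {F} | {G} | {H}.

7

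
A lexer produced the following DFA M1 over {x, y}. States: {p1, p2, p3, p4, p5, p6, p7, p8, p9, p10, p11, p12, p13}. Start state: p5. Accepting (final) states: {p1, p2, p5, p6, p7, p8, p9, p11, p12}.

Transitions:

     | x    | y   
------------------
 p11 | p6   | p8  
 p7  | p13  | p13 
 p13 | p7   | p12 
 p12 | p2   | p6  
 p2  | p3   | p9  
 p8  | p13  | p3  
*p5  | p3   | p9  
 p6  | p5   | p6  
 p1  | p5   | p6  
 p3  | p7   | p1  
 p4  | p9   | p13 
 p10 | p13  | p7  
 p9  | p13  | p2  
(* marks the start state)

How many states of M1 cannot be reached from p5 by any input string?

BFS from p5 reaches {p1, p2, p3, p5, p6, p7, p9, p12, p13}; the 4 state(s) p4, p8, p10, p11 are never visited.

4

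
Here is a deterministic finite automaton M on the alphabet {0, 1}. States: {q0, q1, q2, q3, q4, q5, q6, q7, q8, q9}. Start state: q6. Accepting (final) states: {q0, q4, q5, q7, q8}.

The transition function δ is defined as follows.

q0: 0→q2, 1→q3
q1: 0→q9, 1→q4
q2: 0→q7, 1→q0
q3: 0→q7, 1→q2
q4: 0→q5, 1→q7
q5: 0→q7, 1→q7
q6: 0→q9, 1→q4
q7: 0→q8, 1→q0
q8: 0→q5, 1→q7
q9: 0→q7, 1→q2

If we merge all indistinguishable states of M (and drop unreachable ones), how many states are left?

Reachable states from the start: {q0,q2,q3,q4,q5,q6,q7,q8,q9}. Unreachable: {q1} — drop them.
Start with accepting vs non-accepting: {q0,q4,q5,q7,q8} | {q2,q3,q6,q9}.
Refine {q0,q4,q5,q7,q8} on symbol 0: members go to different blocks, giving {q4,q5,q7,q8} and {q0}.
On input 1, block {q4,q5,q7,q8} splits into {q4,q5,q8} and {q7}.
Split {q4,q5,q8} by δ(·,0) → {q4,q8} and {q5}.
Split {q2,q3,q6,q9} by δ(·,0) → {q2,q3,q9} and {q6}.
Split {q2,q3,q9} by δ(·,1) → {q3,q9} and {q2}.
The partition is now stable with 7 blocks: {q4,q8} | {q3,q9} | {q0} | {q7} | {q5} | {q6} | {q2}.

7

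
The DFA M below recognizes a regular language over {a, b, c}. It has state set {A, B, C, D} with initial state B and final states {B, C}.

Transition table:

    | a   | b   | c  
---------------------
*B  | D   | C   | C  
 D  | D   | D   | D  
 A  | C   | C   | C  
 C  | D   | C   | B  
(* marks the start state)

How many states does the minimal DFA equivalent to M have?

2

First remove the unreachable states {A}; 3 states remain.
Initial partition by acceptance: {B,C} | {D}.
No further refinement is possible. Final partition (2 blocks): {B,C} | {D}.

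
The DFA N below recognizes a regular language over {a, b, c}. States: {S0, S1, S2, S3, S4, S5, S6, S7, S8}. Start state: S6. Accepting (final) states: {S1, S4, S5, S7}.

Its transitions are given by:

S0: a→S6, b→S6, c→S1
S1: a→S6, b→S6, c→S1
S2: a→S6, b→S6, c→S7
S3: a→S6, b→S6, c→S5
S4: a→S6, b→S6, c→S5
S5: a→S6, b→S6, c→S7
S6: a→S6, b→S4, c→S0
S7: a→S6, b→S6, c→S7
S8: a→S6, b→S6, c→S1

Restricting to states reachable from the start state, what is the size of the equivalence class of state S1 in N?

First remove the unreachable states {S2,S3,S8}; 6 states remain.
P0 = {S1,S4,S5,S7} | {S0,S6}.
Refine {S0,S6} on symbol b: members go to different blocks, giving {S0} and {S6}.
No further refinement is possible. Final partition (3 blocks): {S1,S4,S5,S7} | {S0} | {S6}.
State S1 belongs to the block {S1,S4,S5,S7}, which has 4 states.

4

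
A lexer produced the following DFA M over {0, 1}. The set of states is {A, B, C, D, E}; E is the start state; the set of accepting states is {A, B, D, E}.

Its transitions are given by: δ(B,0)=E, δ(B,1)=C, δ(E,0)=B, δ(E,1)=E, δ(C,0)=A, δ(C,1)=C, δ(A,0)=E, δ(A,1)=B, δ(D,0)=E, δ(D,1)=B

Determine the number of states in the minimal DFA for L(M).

Reachable states from the start: {A,B,C,E}. Unreachable: {D} — drop them.
Initial partition by acceptance: {A,B,E} | {C}.
On input 1, block {A,B,E} splits into {A,E} and {B}.
Split {A,E} by δ(·,0) → {A} and {E}.
No further refinement is possible. Final partition (4 blocks): {A} | {C} | {B} | {E}.

4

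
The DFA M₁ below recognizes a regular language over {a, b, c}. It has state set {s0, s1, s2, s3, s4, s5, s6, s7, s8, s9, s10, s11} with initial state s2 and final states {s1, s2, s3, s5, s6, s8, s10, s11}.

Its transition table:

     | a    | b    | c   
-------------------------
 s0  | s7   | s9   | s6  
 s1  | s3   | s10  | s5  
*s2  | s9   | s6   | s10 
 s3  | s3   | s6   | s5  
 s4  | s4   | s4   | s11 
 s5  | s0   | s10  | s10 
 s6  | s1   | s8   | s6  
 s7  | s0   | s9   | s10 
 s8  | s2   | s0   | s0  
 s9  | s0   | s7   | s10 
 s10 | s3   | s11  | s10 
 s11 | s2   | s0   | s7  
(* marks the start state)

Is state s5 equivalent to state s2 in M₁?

Yes

First remove the unreachable states {s4}; 11 states remain.
Initial partition by acceptance: {s1,s2,s3,s5,s6,s8,s10,s11} | {s0,s7,s9}.
Refine {s1,s2,s3,s5,s6,s8,s10,s11} on symbol a: members go to different blocks, giving {s1,s3,s6,s8,s10,s11} and {s2,s5}.
On input a, block {s1,s3,s6,s8,s10,s11} splits into {s1,s3,s6,s10} and {s8,s11}.
On input b, block {s1,s3,s6,s10} splits into {s1,s3} and {s6,s10}.
Stable partition: {s1,s3} | {s0,s7,s9} | {s2,s5} | {s8,s11} | {s6,s10} — 5 equivalence classes.
s5 and s2 lie in the same block of the stable partition, so they are equivalent — no string distinguishes them.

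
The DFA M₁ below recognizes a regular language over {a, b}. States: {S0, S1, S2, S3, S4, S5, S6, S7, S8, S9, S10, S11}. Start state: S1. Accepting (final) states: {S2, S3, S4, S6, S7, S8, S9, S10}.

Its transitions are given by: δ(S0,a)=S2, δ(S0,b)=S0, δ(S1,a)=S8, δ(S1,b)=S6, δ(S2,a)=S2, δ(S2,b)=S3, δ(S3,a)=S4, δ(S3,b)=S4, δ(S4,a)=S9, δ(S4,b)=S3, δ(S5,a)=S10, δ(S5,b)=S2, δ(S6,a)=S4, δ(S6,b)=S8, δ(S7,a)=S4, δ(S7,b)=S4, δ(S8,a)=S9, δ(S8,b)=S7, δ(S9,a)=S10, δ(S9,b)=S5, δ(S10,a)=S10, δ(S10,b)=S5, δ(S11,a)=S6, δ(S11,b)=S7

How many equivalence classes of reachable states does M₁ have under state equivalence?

6

States {S0,S11} cannot be reached from the start state, so discard them.
Start with accepting vs non-accepting: {S2,S3,S4,S6,S7,S8,S9,S10} | {S1,S5}.
On input b, block {S2,S3,S4,S6,S7,S8,S9,S10} splits into {S2,S3,S4,S6,S7,S8} and {S9,S10}.
Refine {S2,S3,S4,S6,S7,S8} on symbol a: members go to different blocks, giving {S2,S3,S6,S7} and {S4,S8}.
Split {S2,S3,S6,S7} by δ(·,a) → {S3,S6,S7} and {S2}.
Split {S1,S5} by δ(·,a) → {S1} and {S5}.
The partition is now stable with 6 blocks: {S3,S6,S7} | {S1} | {S9,S10} | {S4,S8} | {S2} | {S5}.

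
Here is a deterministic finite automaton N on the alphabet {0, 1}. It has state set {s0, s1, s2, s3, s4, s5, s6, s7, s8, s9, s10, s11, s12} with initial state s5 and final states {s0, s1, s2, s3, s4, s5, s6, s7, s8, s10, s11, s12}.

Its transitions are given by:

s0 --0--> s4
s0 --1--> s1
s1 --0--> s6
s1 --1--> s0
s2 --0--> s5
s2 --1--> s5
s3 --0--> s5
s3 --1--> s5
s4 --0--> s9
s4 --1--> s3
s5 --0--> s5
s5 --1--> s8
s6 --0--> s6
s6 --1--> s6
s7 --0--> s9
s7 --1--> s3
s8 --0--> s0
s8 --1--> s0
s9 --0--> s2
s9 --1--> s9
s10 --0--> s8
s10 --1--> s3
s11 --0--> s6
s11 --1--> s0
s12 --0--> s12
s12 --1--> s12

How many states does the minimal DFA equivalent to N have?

8

Reachable states from the start: {s0,s1,s2,s3,s4,s5,s6,s8,s9}. Unreachable: {s7,s10,s11,s12} — drop them.
Initial partition by acceptance: {s0,s1,s2,s3,s4,s5,s6,s8} | {s9}.
Refine {s0,s1,s2,s3,s4,s5,s6,s8} on symbol 0: members go to different blocks, giving {s0,s1,s2,s3,s5,s6,s8} and {s4}.
On input 0, block {s0,s1,s2,s3,s5,s6,s8} splits into {s1,s2,s3,s5,s6,s8} and {s0}.
Refine {s1,s2,s3,s5,s6,s8} on symbol 0: members go to different blocks, giving {s1,s2,s3,s5,s6} and {s8}.
Split {s1,s2,s3,s5,s6} by δ(·,1) → {s2,s3,s6} and {s1} and {s5}.
Split {s2,s3,s6} by δ(·,0) → {s2,s3} and {s6}.
Stable partition: {s2,s3} | {s9} | {s4} | {s0} | {s8} | {s1} | {s5} | {s6} — 8 equivalence classes.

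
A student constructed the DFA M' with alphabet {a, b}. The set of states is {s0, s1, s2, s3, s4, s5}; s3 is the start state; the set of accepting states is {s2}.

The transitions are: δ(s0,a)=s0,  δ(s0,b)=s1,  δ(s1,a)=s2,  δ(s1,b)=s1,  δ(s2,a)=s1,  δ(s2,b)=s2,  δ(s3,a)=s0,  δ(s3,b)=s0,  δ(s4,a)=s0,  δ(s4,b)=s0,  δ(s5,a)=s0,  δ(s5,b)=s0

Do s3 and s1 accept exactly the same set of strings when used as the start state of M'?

States {s4,s5} cannot be reached from the start state, so discard them.
Start with accepting vs non-accepting: {s2} | {s0,s1,s3}.
Refine {s0,s1,s3} on symbol a: members go to different blocks, giving {s0,s3} and {s1}.
Split {s0,s3} by δ(·,b) → {s0} and {s3}.
No further refinement is possible. Final partition (4 blocks): {s2} | {s0} | {s1} | {s3}.
s3 and s1 end up in different blocks, so they are distinguishable. For instance, the string 'a' is accepted from only s1.

No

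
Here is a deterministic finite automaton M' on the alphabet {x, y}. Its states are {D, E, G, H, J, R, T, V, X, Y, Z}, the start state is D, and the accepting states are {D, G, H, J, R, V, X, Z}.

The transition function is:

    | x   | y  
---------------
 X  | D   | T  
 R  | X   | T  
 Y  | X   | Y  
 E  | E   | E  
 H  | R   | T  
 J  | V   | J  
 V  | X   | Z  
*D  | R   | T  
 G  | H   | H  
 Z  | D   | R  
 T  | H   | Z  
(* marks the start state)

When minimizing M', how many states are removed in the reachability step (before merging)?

BFS from D reaches {D, H, R, T, X, Z}; the 5 state(s) E, G, J, V, Y are never visited.

5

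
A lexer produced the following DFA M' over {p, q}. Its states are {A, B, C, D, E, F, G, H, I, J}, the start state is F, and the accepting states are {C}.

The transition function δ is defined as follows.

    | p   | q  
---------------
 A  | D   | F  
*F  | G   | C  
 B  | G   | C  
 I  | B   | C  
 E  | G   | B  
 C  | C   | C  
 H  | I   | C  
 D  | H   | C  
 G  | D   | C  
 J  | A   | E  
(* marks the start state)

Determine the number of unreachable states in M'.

3

No path from F leads to A, E, J; the other 7 states are all reachable.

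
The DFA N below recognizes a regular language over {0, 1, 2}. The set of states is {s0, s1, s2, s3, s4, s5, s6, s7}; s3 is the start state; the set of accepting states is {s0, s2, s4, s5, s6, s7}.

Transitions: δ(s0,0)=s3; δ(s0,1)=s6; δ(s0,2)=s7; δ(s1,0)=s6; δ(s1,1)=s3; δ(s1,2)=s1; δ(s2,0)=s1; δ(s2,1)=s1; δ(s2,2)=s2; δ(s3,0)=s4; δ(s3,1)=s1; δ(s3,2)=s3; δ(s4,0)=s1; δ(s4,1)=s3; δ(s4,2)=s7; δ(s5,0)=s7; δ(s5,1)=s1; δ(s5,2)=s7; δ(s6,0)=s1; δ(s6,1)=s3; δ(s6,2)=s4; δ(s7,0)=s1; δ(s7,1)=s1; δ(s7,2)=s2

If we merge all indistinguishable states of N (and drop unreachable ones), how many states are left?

Reachable states from the start: {s1,s2,s3,s4,s6,s7}. Unreachable: {s0,s5} — drop them.
Initial partition by acceptance: {s2,s4,s6,s7} | {s1,s3}.
Stable partition: {s2,s4,s6,s7} | {s1,s3} — 2 equivalence classes.

2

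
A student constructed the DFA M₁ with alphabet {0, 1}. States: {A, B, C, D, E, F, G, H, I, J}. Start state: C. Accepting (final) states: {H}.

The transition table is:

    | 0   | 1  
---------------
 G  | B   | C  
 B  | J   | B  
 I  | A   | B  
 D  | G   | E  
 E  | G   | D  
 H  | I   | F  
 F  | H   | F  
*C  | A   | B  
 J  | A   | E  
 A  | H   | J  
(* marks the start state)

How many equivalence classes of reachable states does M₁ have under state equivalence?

8

All states are reachable from the start state.
Initial partition by acceptance: {H} | {A,B,C,D,E,F,G,I,J}.
Refine {A,B,C,D,E,F,G,I,J} on symbol 0: members go to different blocks, giving {B,C,D,E,G,I,J} and {A,F}.
Refine {B,C,D,E,G,I,J} on symbol 0: members go to different blocks, giving {B,D,E,G} and {C,I,J}.
Refine {B,D,E,G} on symbol 0: members go to different blocks, giving {D,E,G} and {B}.
On input 0, block {D,E,G} splits into {D,E} and {G}.
Refine {A,F} on symbol 1: members go to different blocks, giving {A} and {F}.
On input 1, block {C,I,J} splits into {C,I} and {J}.
Stable partition: {H} | {D,E} | {A} | {C,I} | {B} | {G} | {F} | {J} — 8 equivalence classes.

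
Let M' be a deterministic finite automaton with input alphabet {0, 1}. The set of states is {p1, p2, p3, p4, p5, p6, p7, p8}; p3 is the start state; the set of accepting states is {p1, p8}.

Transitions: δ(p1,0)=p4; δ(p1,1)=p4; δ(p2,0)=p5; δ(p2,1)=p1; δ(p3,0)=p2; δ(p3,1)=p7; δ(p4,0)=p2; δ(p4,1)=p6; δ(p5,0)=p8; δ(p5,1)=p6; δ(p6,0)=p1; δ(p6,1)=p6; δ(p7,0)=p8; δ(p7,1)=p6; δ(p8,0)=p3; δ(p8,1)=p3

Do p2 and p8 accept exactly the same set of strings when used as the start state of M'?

No

P0 = {p1,p8} | {p2,p3,p4,p5,p6,p7}.
Split {p2,p3,p4,p5,p6,p7} by δ(·,0) → {p2,p3,p4} and {p5,p6,p7}.
On input 0, block {p2,p3,p4} splits into {p3,p4} and {p2}.
No further refinement is possible. Final partition (4 blocks): {p1,p8} | {p3,p4} | {p5,p6,p7} | {p2}.
p2 and p8 end up in different blocks, so they are distinguishable. For instance, the string 'ε' is accepted from only p8.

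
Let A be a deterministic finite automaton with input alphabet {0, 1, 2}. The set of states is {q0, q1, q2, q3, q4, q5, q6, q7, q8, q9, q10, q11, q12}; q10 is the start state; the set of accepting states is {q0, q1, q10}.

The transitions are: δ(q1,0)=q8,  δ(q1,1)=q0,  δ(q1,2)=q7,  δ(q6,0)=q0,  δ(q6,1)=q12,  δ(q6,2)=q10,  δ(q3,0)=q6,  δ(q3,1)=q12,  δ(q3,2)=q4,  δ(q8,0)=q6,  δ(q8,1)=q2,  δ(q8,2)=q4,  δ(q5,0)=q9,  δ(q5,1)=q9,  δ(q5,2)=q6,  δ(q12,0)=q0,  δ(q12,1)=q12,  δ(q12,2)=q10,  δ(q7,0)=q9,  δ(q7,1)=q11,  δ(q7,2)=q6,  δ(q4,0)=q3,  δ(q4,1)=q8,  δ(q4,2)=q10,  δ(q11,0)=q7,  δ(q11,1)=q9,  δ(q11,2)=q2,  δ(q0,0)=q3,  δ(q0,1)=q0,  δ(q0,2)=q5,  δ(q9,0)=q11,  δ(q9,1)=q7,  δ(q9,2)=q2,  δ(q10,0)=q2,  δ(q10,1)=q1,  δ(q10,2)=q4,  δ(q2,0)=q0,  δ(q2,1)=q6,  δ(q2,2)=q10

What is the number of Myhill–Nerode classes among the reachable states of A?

All states are reachable from the start state.
P0 = {q0,q1,q10} | {q2,q3,q4,q5,q6,q7,q8,q9,q11,q12}.
On input 0, block {q2,q3,q4,q5,q6,q7,q8,q9,q11,q12} splits into {q3,q4,q5,q7,q8,q9,q11} and {q2,q6,q12}.
On input 0, block {q0,q1,q10} splits into {q0,q1} and {q10}.
On input 0, block {q3,q4,q5,q7,q8,q9,q11} splits into {q4,q5,q7,q9,q11} and {q3,q8}.
On input 0, block {q4,q5,q7,q9,q11} splits into {q5,q7,q9,q11} and {q4}.
The partition is now stable with 6 blocks: {q0,q1} | {q5,q7,q9,q11} | {q2,q6,q12} | {q10} | {q3,q8} | {q4}.

6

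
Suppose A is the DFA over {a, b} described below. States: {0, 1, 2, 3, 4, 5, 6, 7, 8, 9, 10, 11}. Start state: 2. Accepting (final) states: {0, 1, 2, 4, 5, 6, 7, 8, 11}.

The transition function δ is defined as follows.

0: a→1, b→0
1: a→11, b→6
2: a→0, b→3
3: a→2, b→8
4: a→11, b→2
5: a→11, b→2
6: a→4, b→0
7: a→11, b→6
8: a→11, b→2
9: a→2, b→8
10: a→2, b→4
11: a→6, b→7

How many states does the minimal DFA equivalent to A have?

First remove the unreachable states {5,9,10}; 9 states remain.
Initial partition by acceptance: {0,1,2,4,6,7,8,11} | {3}.
Refine {0,1,2,4,6,7,8,11} on symbol b: members go to different blocks, giving {0,1,4,6,7,8,11} and {2}.
Split {0,1,4,6,7,8,11} by δ(·,b) → {0,1,6,7,11} and {4,8}.
On input a, block {0,1,6,7,11} splits into {0,1,7,11} and {6}.
On input a, block {0,1,7,11} splits into {0,1,7} and {11}.
Refine {0,1,7} on symbol a: members go to different blocks, giving {1,7} and {0}.
Stable partition: {1,7} | {3} | {2} | {4,8} | {6} | {11} | {0} — 7 equivalence classes.

7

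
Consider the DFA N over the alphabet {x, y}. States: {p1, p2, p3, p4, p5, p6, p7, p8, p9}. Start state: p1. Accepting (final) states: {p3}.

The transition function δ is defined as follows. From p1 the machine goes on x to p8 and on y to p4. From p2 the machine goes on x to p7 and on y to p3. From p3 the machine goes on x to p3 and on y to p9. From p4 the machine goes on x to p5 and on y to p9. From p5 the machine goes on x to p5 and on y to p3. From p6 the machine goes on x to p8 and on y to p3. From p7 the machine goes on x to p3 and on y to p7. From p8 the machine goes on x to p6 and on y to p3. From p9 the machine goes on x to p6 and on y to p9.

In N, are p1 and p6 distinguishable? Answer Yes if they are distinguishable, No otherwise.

States {p2,p7} cannot be reached from the start state, so discard them.
P0 = {p3} | {p1,p4,p5,p6,p8,p9}.
Refine {p1,p4,p5,p6,p8,p9} on symbol y: members go to different blocks, giving {p1,p4,p9} and {p5,p6,p8}.
Stable partition: {p3} | {p1,p4,p9} | {p5,p6,p8} — 3 equivalence classes.
p1 and p6 end up in different blocks, so they are distinguishable. For instance, the string 'y' is accepted from only p6.

Yes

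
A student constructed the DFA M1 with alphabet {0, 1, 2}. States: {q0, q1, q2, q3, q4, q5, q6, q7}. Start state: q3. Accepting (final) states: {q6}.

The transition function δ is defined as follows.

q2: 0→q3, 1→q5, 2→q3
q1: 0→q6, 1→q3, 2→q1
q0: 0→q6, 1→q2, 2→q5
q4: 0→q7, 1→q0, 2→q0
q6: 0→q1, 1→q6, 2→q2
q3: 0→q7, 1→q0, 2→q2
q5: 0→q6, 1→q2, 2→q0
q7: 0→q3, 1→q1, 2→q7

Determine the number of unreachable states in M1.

No path from q3 leads to q4; the other 7 states are all reachable.

1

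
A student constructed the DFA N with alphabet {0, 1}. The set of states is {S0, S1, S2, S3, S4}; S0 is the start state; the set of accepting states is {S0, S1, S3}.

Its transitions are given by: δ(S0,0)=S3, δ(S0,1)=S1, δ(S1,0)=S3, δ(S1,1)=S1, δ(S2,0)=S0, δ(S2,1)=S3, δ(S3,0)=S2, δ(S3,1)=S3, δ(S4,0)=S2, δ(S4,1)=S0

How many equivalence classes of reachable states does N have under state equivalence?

3

States {S4} cannot be reached from the start state, so discard them.
Start with accepting vs non-accepting: {S0,S1,S3} | {S2}.
Split {S0,S1,S3} by δ(·,0) → {S0,S1} and {S3}.
The partition is now stable with 3 blocks: {S0,S1} | {S2} | {S3}.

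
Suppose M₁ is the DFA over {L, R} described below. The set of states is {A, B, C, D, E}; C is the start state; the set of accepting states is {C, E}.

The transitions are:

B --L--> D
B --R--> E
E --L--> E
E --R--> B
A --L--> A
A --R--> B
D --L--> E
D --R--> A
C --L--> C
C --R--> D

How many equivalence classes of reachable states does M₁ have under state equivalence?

5

Every state is reachable, so we keep all 5.
P0 = {C,E} | {A,B,D}.
Refine {A,B,D} on symbol L: members go to different blocks, giving {A,B} and {D}.
Split {C,E} by δ(·,R) → {C} and {E}.
Split {A,B} by δ(·,L) → {A} and {B}.
No further refinement is possible. Final partition (5 blocks): {C} | {A} | {D} | {E} | {B}.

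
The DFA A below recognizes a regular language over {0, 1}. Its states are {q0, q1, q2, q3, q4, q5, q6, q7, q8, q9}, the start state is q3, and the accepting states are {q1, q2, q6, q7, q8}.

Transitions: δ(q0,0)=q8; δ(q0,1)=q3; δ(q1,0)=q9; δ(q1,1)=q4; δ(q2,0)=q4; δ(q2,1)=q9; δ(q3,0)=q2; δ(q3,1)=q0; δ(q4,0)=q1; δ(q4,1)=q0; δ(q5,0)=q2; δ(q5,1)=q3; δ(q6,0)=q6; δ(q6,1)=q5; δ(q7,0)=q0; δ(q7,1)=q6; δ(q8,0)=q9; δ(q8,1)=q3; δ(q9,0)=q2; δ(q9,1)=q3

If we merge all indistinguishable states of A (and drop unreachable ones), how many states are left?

States {q5,q6,q7} cannot be reached from the start state, so discard them.
P0 = {q1,q2,q8} | {q0,q3,q4,q9}.
The partition is now stable with 2 blocks: {q1,q2,q8} | {q0,q3,q4,q9}.

2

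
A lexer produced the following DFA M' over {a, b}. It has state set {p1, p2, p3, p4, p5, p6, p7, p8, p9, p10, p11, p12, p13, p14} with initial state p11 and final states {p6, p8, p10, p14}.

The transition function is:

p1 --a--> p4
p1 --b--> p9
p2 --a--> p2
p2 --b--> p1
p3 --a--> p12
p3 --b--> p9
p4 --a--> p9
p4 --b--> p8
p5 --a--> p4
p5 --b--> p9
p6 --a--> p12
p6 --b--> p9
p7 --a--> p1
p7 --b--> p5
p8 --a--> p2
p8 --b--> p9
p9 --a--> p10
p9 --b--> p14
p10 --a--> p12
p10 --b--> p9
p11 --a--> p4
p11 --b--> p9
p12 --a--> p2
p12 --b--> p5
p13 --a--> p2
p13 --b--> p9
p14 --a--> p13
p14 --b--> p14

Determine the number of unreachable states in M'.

3

BFS from p11 reaches {p1, p2, p4, p5, p8, p9, p10, p11, p12, p13, p14}; the 3 state(s) p3, p6, p7 are never visited.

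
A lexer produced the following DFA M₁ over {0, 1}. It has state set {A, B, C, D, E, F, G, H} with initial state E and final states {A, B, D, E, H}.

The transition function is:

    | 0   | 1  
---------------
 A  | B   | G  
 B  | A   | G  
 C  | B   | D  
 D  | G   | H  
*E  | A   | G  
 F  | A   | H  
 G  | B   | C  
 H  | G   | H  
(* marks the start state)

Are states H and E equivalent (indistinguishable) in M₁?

No

States {F} cannot be reached from the start state, so discard them.
Start with accepting vs non-accepting: {A,B,D,E,H} | {C,G}.
Split {A,B,D,E,H} by δ(·,0) → {A,B,E} and {D,H}.
On input 1, block {C,G} splits into {C} and {G}.
The partition is now stable with 4 blocks: {A,B,E} | {C} | {D,H} | {G}.
H and E end up in different blocks, so they are distinguishable. For instance, the string '0' is accepted from only E.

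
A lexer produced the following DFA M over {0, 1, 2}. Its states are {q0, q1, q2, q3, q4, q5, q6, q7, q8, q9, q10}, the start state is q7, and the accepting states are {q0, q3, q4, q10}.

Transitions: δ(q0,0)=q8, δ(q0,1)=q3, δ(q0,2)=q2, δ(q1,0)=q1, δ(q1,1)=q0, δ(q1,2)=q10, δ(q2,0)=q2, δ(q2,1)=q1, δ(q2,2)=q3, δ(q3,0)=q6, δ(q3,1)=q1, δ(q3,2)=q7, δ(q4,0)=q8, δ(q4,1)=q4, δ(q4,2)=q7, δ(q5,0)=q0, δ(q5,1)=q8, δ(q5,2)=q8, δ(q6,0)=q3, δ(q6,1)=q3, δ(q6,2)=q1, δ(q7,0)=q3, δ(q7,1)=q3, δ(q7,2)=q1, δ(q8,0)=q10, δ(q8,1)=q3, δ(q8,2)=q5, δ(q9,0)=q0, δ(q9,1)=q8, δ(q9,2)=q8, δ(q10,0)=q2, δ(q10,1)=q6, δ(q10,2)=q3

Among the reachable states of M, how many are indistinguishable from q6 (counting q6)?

2

Reachable states from the start: {q0,q1,q2,q3,q5,q6,q7,q8,q10}. Unreachable: {q4,q9} — drop them.
Start with accepting vs non-accepting: {q0,q3,q10} | {q1,q2,q5,q6,q7,q8}.
On input 1, block {q0,q3,q10} splits into {q3,q10} and {q0}.
Split {q3,q10} by δ(·,2) → {q3} and {q10}.
Split {q1,q2,q5,q6,q7,q8} by δ(·,0) → {q1,q2} and {q6,q7} and {q5} and {q8}.
On input 1, block {q1,q2} splits into {q1} and {q2}.
Stable partition: {q3} | {q1} | {q0} | {q10} | {q6,q7} | {q5} | {q8} | {q2} — 8 equivalence classes.
The equivalence class containing q6 is {q6,q7}, of size 2.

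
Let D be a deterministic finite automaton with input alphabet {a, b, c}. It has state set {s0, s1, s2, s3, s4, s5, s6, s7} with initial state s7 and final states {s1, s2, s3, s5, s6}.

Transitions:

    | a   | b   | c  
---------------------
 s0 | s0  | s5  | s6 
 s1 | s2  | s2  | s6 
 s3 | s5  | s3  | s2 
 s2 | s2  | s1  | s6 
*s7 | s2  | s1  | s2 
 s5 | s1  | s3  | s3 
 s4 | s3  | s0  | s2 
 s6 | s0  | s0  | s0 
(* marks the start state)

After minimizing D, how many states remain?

6

Reachable states from the start: {s0,s1,s2,s3,s5,s6,s7}. Unreachable: {s4} — drop them.
P0 = {s1,s2,s3,s5,s6} | {s0,s7}.
Split {s1,s2,s3,s5,s6} by δ(·,a) → {s1,s2,s3,s5} and {s6}.
On input c, block {s1,s2,s3,s5} splits into {s1,s2} and {s3,s5}.
Refine {s0,s7} on symbol a: members go to different blocks, giving {s0} and {s7}.
Split {s3,s5} by δ(·,a) → {s3} and {s5}.
No further refinement is possible. Final partition (6 blocks): {s1,s2} | {s0} | {s6} | {s3} | {s7} | {s5}.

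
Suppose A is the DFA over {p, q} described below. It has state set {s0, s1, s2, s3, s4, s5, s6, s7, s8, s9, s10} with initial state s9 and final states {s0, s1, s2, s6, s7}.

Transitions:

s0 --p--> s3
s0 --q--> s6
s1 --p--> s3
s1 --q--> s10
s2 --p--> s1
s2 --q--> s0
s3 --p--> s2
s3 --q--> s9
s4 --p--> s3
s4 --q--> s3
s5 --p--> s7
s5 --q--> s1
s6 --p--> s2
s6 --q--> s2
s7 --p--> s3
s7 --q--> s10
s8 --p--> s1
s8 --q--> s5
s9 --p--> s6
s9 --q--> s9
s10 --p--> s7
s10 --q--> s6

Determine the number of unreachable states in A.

3

BFS from s9 reaches {s0, s1, s2, s3, s6, s7, s9, s10}; the 3 state(s) s4, s5, s8 are never visited.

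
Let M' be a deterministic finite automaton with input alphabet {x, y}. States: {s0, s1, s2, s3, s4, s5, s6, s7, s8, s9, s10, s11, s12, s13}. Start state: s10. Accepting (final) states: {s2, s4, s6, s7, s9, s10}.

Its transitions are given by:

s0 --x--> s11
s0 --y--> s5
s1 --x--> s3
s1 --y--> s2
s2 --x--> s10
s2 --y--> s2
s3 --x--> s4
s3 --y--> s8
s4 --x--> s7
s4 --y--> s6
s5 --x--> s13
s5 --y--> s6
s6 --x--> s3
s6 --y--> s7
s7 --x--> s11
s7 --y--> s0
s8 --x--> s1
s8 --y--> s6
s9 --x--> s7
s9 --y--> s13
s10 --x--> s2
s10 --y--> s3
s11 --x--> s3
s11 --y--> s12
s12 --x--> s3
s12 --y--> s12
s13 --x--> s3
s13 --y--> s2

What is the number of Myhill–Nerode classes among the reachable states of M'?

10

Reachable states from the start: {s0,s1,s2,s3,s4,s5,s6,s7,s8,s10,s11,s12,s13}. Unreachable: {s9} — drop them.
Initial partition by acceptance: {s2,s4,s6,s7,s10} | {s0,s1,s3,s5,s8,s11,s12,s13}.
Split {s2,s4,s6,s7,s10} by δ(·,x) → {s2,s4,s10} and {s6,s7}.
Split {s2,s4,s10} by δ(·,x) → {s2,s10} and {s4}.
On input y, block {s2,s10} splits into {s2} and {s10}.
Split {s0,s1,s3,s5,s8,s11,s12,s13} by δ(·,x) → {s0,s1,s5,s8,s11,s12,s13} and {s3}.
On input x, block {s0,s1,s5,s8,s11,s12,s13} splits into {s1,s11,s12,s13} and {s0,s5,s8}.
On input y, block {s1,s11,s12,s13} splits into {s1,s13} and {s11,s12}.
Split {s6,s7} by δ(·,x) → {s6} and {s7}.
On input x, block {s0,s5,s8} splits into {s5,s8} and {s0}.
No further refinement is possible. Final partition (10 blocks): {s2} | {s1,s13} | {s6} | {s4} | {s10} | {s3} | {s5,s8} | {s11,s12} | {s7} | {s0}.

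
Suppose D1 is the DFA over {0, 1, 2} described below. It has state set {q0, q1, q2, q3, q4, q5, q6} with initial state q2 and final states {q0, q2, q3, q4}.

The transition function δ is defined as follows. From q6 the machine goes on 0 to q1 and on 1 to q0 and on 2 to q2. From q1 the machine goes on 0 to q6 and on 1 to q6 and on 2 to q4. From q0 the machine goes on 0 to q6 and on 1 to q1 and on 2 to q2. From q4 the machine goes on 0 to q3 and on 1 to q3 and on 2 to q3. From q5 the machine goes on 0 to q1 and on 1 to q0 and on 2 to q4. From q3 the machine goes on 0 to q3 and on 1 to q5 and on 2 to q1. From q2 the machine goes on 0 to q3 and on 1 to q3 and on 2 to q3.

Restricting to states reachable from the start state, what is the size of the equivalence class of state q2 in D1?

All states are reachable from the start state.
P0 = {q0,q2,q3,q4} | {q1,q5,q6}.
Split {q0,q2,q3,q4} by δ(·,0) → {q2,q3,q4} and {q0}.
Split {q2,q3,q4} by δ(·,1) → {q2,q4} and {q3}.
Refine {q1,q5,q6} on symbol 1: members go to different blocks, giving {q5,q6} and {q1}.
The partition is now stable with 5 blocks: {q2,q4} | {q5,q6} | {q0} | {q3} | {q1}.
The equivalence class containing q2 is {q2,q4}, of size 2.

2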